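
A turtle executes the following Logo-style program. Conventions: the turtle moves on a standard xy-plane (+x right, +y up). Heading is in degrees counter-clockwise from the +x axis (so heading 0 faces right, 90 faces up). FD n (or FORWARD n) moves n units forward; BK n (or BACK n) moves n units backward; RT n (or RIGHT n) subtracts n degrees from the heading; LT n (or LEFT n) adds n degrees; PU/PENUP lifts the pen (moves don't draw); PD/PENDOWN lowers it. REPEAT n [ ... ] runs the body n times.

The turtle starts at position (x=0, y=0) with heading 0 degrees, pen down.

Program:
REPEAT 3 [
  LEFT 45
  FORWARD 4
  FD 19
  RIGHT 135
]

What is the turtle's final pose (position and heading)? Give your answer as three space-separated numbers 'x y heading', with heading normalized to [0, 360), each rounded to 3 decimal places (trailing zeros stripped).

Executing turtle program step by step:
Start: pos=(0,0), heading=0, pen down
REPEAT 3 [
  -- iteration 1/3 --
  LT 45: heading 0 -> 45
  FD 4: (0,0) -> (2.828,2.828) [heading=45, draw]
  FD 19: (2.828,2.828) -> (16.263,16.263) [heading=45, draw]
  RT 135: heading 45 -> 270
  -- iteration 2/3 --
  LT 45: heading 270 -> 315
  FD 4: (16.263,16.263) -> (19.092,13.435) [heading=315, draw]
  FD 19: (19.092,13.435) -> (32.527,0) [heading=315, draw]
  RT 135: heading 315 -> 180
  -- iteration 3/3 --
  LT 45: heading 180 -> 225
  FD 4: (32.527,0) -> (29.698,-2.828) [heading=225, draw]
  FD 19: (29.698,-2.828) -> (16.263,-16.263) [heading=225, draw]
  RT 135: heading 225 -> 90
]
Final: pos=(16.263,-16.263), heading=90, 6 segment(s) drawn

Answer: 16.263 -16.263 90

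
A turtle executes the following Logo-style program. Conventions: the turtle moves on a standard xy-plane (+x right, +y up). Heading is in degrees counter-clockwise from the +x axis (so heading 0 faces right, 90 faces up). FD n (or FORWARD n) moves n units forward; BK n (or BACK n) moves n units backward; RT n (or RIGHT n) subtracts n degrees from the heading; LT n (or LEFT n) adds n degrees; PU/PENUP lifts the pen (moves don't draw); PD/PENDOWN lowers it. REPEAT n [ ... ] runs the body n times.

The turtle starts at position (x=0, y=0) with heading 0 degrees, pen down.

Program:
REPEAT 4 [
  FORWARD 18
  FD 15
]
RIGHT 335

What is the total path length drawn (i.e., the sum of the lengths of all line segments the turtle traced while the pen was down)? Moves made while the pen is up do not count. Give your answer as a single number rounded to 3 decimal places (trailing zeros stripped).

Executing turtle program step by step:
Start: pos=(0,0), heading=0, pen down
REPEAT 4 [
  -- iteration 1/4 --
  FD 18: (0,0) -> (18,0) [heading=0, draw]
  FD 15: (18,0) -> (33,0) [heading=0, draw]
  -- iteration 2/4 --
  FD 18: (33,0) -> (51,0) [heading=0, draw]
  FD 15: (51,0) -> (66,0) [heading=0, draw]
  -- iteration 3/4 --
  FD 18: (66,0) -> (84,0) [heading=0, draw]
  FD 15: (84,0) -> (99,0) [heading=0, draw]
  -- iteration 4/4 --
  FD 18: (99,0) -> (117,0) [heading=0, draw]
  FD 15: (117,0) -> (132,0) [heading=0, draw]
]
RT 335: heading 0 -> 25
Final: pos=(132,0), heading=25, 8 segment(s) drawn

Segment lengths:
  seg 1: (0,0) -> (18,0), length = 18
  seg 2: (18,0) -> (33,0), length = 15
  seg 3: (33,0) -> (51,0), length = 18
  seg 4: (51,0) -> (66,0), length = 15
  seg 5: (66,0) -> (84,0), length = 18
  seg 6: (84,0) -> (99,0), length = 15
  seg 7: (99,0) -> (117,0), length = 18
  seg 8: (117,0) -> (132,0), length = 15
Total = 132

Answer: 132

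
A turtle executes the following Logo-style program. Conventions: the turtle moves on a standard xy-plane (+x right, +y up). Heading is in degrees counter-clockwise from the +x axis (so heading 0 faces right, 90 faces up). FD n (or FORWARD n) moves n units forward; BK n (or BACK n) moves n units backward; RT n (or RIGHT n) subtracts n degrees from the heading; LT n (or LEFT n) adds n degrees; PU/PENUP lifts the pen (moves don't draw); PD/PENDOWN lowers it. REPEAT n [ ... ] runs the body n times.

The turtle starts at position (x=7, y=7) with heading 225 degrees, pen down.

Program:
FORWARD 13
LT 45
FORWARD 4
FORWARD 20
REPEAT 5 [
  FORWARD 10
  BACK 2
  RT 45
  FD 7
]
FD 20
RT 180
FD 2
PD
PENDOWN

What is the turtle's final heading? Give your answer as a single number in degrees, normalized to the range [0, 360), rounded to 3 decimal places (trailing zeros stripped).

Executing turtle program step by step:
Start: pos=(7,7), heading=225, pen down
FD 13: (7,7) -> (-2.192,-2.192) [heading=225, draw]
LT 45: heading 225 -> 270
FD 4: (-2.192,-2.192) -> (-2.192,-6.192) [heading=270, draw]
FD 20: (-2.192,-6.192) -> (-2.192,-26.192) [heading=270, draw]
REPEAT 5 [
  -- iteration 1/5 --
  FD 10: (-2.192,-26.192) -> (-2.192,-36.192) [heading=270, draw]
  BK 2: (-2.192,-36.192) -> (-2.192,-34.192) [heading=270, draw]
  RT 45: heading 270 -> 225
  FD 7: (-2.192,-34.192) -> (-7.142,-39.142) [heading=225, draw]
  -- iteration 2/5 --
  FD 10: (-7.142,-39.142) -> (-14.213,-46.213) [heading=225, draw]
  BK 2: (-14.213,-46.213) -> (-12.799,-44.799) [heading=225, draw]
  RT 45: heading 225 -> 180
  FD 7: (-12.799,-44.799) -> (-19.799,-44.799) [heading=180, draw]
  -- iteration 3/5 --
  FD 10: (-19.799,-44.799) -> (-29.799,-44.799) [heading=180, draw]
  BK 2: (-29.799,-44.799) -> (-27.799,-44.799) [heading=180, draw]
  RT 45: heading 180 -> 135
  FD 7: (-27.799,-44.799) -> (-32.749,-39.849) [heading=135, draw]
  -- iteration 4/5 --
  FD 10: (-32.749,-39.849) -> (-39.82,-32.778) [heading=135, draw]
  BK 2: (-39.82,-32.778) -> (-38.406,-34.192) [heading=135, draw]
  RT 45: heading 135 -> 90
  FD 7: (-38.406,-34.192) -> (-38.406,-27.192) [heading=90, draw]
  -- iteration 5/5 --
  FD 10: (-38.406,-27.192) -> (-38.406,-17.192) [heading=90, draw]
  BK 2: (-38.406,-17.192) -> (-38.406,-19.192) [heading=90, draw]
  RT 45: heading 90 -> 45
  FD 7: (-38.406,-19.192) -> (-33.456,-14.243) [heading=45, draw]
]
FD 20: (-33.456,-14.243) -> (-19.314,-0.101) [heading=45, draw]
RT 180: heading 45 -> 225
FD 2: (-19.314,-0.101) -> (-20.728,-1.515) [heading=225, draw]
PD: pen down
PD: pen down
Final: pos=(-20.728,-1.515), heading=225, 20 segment(s) drawn

Answer: 225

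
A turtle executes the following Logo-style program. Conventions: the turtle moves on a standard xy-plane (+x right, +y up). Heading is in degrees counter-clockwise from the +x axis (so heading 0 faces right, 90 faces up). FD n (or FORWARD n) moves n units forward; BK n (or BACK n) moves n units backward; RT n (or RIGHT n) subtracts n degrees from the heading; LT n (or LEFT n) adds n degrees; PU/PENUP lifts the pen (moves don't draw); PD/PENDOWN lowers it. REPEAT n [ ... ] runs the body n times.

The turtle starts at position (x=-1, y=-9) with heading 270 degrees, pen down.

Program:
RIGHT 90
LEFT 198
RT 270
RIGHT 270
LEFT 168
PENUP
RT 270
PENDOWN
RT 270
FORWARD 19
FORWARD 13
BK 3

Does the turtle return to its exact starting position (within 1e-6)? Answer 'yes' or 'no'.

Answer: no

Derivation:
Executing turtle program step by step:
Start: pos=(-1,-9), heading=270, pen down
RT 90: heading 270 -> 180
LT 198: heading 180 -> 18
RT 270: heading 18 -> 108
RT 270: heading 108 -> 198
LT 168: heading 198 -> 6
PU: pen up
RT 270: heading 6 -> 96
PD: pen down
RT 270: heading 96 -> 186
FD 19: (-1,-9) -> (-19.896,-10.986) [heading=186, draw]
FD 13: (-19.896,-10.986) -> (-32.825,-12.345) [heading=186, draw]
BK 3: (-32.825,-12.345) -> (-29.841,-12.031) [heading=186, draw]
Final: pos=(-29.841,-12.031), heading=186, 3 segment(s) drawn

Start position: (-1, -9)
Final position: (-29.841, -12.031)
Distance = 29; >= 1e-6 -> NOT closed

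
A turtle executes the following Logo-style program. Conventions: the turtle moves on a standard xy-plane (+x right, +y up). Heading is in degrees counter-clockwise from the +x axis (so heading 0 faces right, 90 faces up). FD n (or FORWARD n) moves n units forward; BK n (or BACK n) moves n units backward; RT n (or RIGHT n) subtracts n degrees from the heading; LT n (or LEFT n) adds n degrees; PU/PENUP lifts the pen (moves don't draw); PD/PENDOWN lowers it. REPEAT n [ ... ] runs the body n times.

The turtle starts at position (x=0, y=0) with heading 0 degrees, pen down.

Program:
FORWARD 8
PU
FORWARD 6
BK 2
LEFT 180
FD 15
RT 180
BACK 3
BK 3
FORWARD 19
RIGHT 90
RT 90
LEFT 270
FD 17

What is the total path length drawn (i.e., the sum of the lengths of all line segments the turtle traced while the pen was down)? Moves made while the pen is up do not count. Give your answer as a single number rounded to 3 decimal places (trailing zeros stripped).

Answer: 8

Derivation:
Executing turtle program step by step:
Start: pos=(0,0), heading=0, pen down
FD 8: (0,0) -> (8,0) [heading=0, draw]
PU: pen up
FD 6: (8,0) -> (14,0) [heading=0, move]
BK 2: (14,0) -> (12,0) [heading=0, move]
LT 180: heading 0 -> 180
FD 15: (12,0) -> (-3,0) [heading=180, move]
RT 180: heading 180 -> 0
BK 3: (-3,0) -> (-6,0) [heading=0, move]
BK 3: (-6,0) -> (-9,0) [heading=0, move]
FD 19: (-9,0) -> (10,0) [heading=0, move]
RT 90: heading 0 -> 270
RT 90: heading 270 -> 180
LT 270: heading 180 -> 90
FD 17: (10,0) -> (10,17) [heading=90, move]
Final: pos=(10,17), heading=90, 1 segment(s) drawn

Segment lengths:
  seg 1: (0,0) -> (8,0), length = 8
Total = 8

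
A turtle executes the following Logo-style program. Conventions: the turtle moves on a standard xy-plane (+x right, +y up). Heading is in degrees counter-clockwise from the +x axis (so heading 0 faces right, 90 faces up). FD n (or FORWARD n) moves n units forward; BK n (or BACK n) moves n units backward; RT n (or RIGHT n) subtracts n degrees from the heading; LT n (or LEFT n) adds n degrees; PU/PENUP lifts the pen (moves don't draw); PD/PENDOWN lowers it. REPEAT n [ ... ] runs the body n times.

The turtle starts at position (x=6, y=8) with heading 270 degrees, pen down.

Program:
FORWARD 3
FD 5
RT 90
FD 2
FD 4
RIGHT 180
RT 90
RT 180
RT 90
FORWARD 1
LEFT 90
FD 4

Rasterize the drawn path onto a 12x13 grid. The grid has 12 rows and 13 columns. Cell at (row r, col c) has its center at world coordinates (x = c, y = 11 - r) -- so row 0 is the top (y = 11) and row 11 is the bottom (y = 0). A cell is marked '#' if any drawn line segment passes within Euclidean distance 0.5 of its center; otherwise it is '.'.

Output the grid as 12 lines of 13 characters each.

Segment 0: (6,8) -> (6,5)
Segment 1: (6,5) -> (6,0)
Segment 2: (6,0) -> (4,0)
Segment 3: (4,0) -> (-0,0)
Segment 4: (-0,0) -> (1,0)
Segment 5: (1,0) -> (1,4)

Answer: .............
.............
.............
......#......
......#......
......#......
......#......
.#....#......
.#....#......
.#....#......
.#....#......
#######......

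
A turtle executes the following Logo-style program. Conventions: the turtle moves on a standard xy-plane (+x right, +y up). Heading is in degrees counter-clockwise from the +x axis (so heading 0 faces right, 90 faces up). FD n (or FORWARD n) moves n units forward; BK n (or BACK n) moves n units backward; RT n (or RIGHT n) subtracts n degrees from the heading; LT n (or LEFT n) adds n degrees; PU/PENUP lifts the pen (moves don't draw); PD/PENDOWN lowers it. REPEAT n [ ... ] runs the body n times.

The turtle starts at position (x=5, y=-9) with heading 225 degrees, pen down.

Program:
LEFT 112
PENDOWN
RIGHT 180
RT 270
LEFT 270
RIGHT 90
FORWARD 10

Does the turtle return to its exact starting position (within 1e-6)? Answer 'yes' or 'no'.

Executing turtle program step by step:
Start: pos=(5,-9), heading=225, pen down
LT 112: heading 225 -> 337
PD: pen down
RT 180: heading 337 -> 157
RT 270: heading 157 -> 247
LT 270: heading 247 -> 157
RT 90: heading 157 -> 67
FD 10: (5,-9) -> (8.907,0.205) [heading=67, draw]
Final: pos=(8.907,0.205), heading=67, 1 segment(s) drawn

Start position: (5, -9)
Final position: (8.907, 0.205)
Distance = 10; >= 1e-6 -> NOT closed

Answer: no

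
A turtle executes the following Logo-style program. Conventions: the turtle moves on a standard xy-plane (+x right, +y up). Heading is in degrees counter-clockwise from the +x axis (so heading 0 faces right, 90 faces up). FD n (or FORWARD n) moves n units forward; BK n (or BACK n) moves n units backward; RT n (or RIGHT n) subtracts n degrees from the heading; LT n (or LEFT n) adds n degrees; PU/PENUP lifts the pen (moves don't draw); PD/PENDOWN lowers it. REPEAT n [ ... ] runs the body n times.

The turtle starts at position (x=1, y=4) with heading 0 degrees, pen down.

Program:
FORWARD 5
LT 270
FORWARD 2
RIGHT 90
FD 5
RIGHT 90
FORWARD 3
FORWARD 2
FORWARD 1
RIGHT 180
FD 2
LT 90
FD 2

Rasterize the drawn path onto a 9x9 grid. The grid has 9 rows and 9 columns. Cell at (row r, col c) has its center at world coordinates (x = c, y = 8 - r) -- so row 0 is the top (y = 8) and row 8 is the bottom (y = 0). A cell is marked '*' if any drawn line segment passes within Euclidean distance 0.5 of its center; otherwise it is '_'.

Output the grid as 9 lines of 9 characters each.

Answer: _*_______
_*_______
_***_____
_*_______
_******__
_*____*__
_******__
_________
_________

Derivation:
Segment 0: (1,4) -> (6,4)
Segment 1: (6,4) -> (6,2)
Segment 2: (6,2) -> (1,2)
Segment 3: (1,2) -> (1,5)
Segment 4: (1,5) -> (1,7)
Segment 5: (1,7) -> (1,8)
Segment 6: (1,8) -> (1,6)
Segment 7: (1,6) -> (3,6)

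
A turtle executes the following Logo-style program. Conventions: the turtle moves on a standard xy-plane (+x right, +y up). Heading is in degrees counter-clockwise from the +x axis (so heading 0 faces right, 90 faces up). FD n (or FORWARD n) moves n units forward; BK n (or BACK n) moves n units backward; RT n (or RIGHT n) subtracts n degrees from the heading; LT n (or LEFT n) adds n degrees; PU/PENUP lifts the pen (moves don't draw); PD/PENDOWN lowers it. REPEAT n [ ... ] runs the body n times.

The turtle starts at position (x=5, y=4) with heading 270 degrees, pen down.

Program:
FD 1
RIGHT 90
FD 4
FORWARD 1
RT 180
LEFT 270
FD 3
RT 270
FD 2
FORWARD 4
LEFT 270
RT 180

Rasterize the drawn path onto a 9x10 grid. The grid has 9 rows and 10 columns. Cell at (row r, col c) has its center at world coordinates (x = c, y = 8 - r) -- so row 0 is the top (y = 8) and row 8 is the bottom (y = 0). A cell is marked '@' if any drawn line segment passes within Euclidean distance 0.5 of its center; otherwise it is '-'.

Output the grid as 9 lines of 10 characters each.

Answer: ----------
----------
----------
----------
-----@----
@@@@@@----
@---------
@---------
@@@@@@@---

Derivation:
Segment 0: (5,4) -> (5,3)
Segment 1: (5,3) -> (1,3)
Segment 2: (1,3) -> (0,3)
Segment 3: (0,3) -> (-0,0)
Segment 4: (-0,0) -> (2,0)
Segment 5: (2,0) -> (6,0)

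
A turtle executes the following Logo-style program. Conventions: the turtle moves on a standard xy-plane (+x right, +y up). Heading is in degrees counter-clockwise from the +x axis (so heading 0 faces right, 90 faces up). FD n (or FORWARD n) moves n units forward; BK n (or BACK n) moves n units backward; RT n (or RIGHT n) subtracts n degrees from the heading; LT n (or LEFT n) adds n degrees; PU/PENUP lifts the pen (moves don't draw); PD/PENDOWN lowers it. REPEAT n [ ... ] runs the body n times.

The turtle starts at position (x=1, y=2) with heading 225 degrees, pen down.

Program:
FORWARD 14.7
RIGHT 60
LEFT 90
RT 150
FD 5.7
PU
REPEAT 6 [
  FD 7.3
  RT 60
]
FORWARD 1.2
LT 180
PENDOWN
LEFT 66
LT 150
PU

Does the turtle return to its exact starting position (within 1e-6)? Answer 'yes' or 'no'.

Answer: no

Derivation:
Executing turtle program step by step:
Start: pos=(1,2), heading=225, pen down
FD 14.7: (1,2) -> (-9.394,-8.394) [heading=225, draw]
RT 60: heading 225 -> 165
LT 90: heading 165 -> 255
RT 150: heading 255 -> 105
FD 5.7: (-9.394,-8.394) -> (-10.87,-2.889) [heading=105, draw]
PU: pen up
REPEAT 6 [
  -- iteration 1/6 --
  FD 7.3: (-10.87,-2.889) -> (-12.759,4.163) [heading=105, move]
  RT 60: heading 105 -> 45
  -- iteration 2/6 --
  FD 7.3: (-12.759,4.163) -> (-7.597,9.324) [heading=45, move]
  RT 60: heading 45 -> 345
  -- iteration 3/6 --
  FD 7.3: (-7.597,9.324) -> (-0.546,7.435) [heading=345, move]
  RT 60: heading 345 -> 285
  -- iteration 4/6 --
  FD 7.3: (-0.546,7.435) -> (1.343,0.384) [heading=285, move]
  RT 60: heading 285 -> 225
  -- iteration 5/6 --
  FD 7.3: (1.343,0.384) -> (-3.818,-4.778) [heading=225, move]
  RT 60: heading 225 -> 165
  -- iteration 6/6 --
  FD 7.3: (-3.818,-4.778) -> (-10.87,-2.889) [heading=165, move]
  RT 60: heading 165 -> 105
]
FD 1.2: (-10.87,-2.889) -> (-11.18,-1.73) [heading=105, move]
LT 180: heading 105 -> 285
PD: pen down
LT 66: heading 285 -> 351
LT 150: heading 351 -> 141
PU: pen up
Final: pos=(-11.18,-1.73), heading=141, 2 segment(s) drawn

Start position: (1, 2)
Final position: (-11.18, -1.73)
Distance = 12.739; >= 1e-6 -> NOT closed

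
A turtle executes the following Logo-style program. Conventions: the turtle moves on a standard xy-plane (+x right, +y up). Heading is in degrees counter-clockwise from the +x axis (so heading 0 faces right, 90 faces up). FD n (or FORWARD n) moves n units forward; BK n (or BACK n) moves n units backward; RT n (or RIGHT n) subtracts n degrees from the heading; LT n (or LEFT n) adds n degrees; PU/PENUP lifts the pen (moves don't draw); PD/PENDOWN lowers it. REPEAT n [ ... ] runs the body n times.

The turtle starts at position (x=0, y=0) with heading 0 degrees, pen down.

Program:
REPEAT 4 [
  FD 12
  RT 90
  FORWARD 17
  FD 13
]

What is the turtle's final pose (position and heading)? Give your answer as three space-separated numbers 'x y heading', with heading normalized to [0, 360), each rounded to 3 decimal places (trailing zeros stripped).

Answer: 0 0 0

Derivation:
Executing turtle program step by step:
Start: pos=(0,0), heading=0, pen down
REPEAT 4 [
  -- iteration 1/4 --
  FD 12: (0,0) -> (12,0) [heading=0, draw]
  RT 90: heading 0 -> 270
  FD 17: (12,0) -> (12,-17) [heading=270, draw]
  FD 13: (12,-17) -> (12,-30) [heading=270, draw]
  -- iteration 2/4 --
  FD 12: (12,-30) -> (12,-42) [heading=270, draw]
  RT 90: heading 270 -> 180
  FD 17: (12,-42) -> (-5,-42) [heading=180, draw]
  FD 13: (-5,-42) -> (-18,-42) [heading=180, draw]
  -- iteration 3/4 --
  FD 12: (-18,-42) -> (-30,-42) [heading=180, draw]
  RT 90: heading 180 -> 90
  FD 17: (-30,-42) -> (-30,-25) [heading=90, draw]
  FD 13: (-30,-25) -> (-30,-12) [heading=90, draw]
  -- iteration 4/4 --
  FD 12: (-30,-12) -> (-30,0) [heading=90, draw]
  RT 90: heading 90 -> 0
  FD 17: (-30,0) -> (-13,0) [heading=0, draw]
  FD 13: (-13,0) -> (0,0) [heading=0, draw]
]
Final: pos=(0,0), heading=0, 12 segment(s) drawn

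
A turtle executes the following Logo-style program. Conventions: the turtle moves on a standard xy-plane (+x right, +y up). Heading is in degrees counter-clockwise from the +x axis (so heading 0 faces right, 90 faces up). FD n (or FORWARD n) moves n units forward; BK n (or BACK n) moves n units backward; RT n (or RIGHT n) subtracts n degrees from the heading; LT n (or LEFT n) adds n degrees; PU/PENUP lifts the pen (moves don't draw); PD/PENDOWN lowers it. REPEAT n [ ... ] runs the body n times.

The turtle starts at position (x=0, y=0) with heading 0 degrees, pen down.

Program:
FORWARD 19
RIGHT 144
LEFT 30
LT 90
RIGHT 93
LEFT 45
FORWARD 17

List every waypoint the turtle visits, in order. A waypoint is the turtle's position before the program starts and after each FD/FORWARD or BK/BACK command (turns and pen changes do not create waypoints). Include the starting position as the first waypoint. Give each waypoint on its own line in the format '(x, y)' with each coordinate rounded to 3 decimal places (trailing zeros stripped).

Executing turtle program step by step:
Start: pos=(0,0), heading=0, pen down
FD 19: (0,0) -> (19,0) [heading=0, draw]
RT 144: heading 0 -> 216
LT 30: heading 216 -> 246
LT 90: heading 246 -> 336
RT 93: heading 336 -> 243
LT 45: heading 243 -> 288
FD 17: (19,0) -> (24.253,-16.168) [heading=288, draw]
Final: pos=(24.253,-16.168), heading=288, 2 segment(s) drawn
Waypoints (3 total):
(0, 0)
(19, 0)
(24.253, -16.168)

Answer: (0, 0)
(19, 0)
(24.253, -16.168)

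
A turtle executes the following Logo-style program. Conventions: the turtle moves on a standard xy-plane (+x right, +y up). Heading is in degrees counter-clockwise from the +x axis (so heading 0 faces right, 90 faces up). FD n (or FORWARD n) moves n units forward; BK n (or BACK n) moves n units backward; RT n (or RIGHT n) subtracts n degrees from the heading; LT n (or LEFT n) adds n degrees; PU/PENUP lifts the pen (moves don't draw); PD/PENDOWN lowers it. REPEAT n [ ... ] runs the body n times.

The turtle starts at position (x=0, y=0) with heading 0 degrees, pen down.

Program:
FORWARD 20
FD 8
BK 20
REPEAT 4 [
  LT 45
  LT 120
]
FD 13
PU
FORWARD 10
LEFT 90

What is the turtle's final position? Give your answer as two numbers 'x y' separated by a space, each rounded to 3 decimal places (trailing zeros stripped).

Executing turtle program step by step:
Start: pos=(0,0), heading=0, pen down
FD 20: (0,0) -> (20,0) [heading=0, draw]
FD 8: (20,0) -> (28,0) [heading=0, draw]
BK 20: (28,0) -> (8,0) [heading=0, draw]
REPEAT 4 [
  -- iteration 1/4 --
  LT 45: heading 0 -> 45
  LT 120: heading 45 -> 165
  -- iteration 2/4 --
  LT 45: heading 165 -> 210
  LT 120: heading 210 -> 330
  -- iteration 3/4 --
  LT 45: heading 330 -> 15
  LT 120: heading 15 -> 135
  -- iteration 4/4 --
  LT 45: heading 135 -> 180
  LT 120: heading 180 -> 300
]
FD 13: (8,0) -> (14.5,-11.258) [heading=300, draw]
PU: pen up
FD 10: (14.5,-11.258) -> (19.5,-19.919) [heading=300, move]
LT 90: heading 300 -> 30
Final: pos=(19.5,-19.919), heading=30, 4 segment(s) drawn

Answer: 19.5 -19.919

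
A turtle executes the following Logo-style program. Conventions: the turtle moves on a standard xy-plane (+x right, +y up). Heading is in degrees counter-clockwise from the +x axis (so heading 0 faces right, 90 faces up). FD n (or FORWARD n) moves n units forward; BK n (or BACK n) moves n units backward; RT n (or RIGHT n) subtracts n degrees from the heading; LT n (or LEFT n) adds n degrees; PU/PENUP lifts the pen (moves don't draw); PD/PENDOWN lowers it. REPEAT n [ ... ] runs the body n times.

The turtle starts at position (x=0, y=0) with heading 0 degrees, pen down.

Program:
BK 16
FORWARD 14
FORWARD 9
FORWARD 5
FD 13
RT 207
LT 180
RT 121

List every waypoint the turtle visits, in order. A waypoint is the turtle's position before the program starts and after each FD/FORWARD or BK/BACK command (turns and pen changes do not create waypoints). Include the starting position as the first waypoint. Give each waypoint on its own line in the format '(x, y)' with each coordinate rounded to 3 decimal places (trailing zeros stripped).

Executing turtle program step by step:
Start: pos=(0,0), heading=0, pen down
BK 16: (0,0) -> (-16,0) [heading=0, draw]
FD 14: (-16,0) -> (-2,0) [heading=0, draw]
FD 9: (-2,0) -> (7,0) [heading=0, draw]
FD 5: (7,0) -> (12,0) [heading=0, draw]
FD 13: (12,0) -> (25,0) [heading=0, draw]
RT 207: heading 0 -> 153
LT 180: heading 153 -> 333
RT 121: heading 333 -> 212
Final: pos=(25,0), heading=212, 5 segment(s) drawn
Waypoints (6 total):
(0, 0)
(-16, 0)
(-2, 0)
(7, 0)
(12, 0)
(25, 0)

Answer: (0, 0)
(-16, 0)
(-2, 0)
(7, 0)
(12, 0)
(25, 0)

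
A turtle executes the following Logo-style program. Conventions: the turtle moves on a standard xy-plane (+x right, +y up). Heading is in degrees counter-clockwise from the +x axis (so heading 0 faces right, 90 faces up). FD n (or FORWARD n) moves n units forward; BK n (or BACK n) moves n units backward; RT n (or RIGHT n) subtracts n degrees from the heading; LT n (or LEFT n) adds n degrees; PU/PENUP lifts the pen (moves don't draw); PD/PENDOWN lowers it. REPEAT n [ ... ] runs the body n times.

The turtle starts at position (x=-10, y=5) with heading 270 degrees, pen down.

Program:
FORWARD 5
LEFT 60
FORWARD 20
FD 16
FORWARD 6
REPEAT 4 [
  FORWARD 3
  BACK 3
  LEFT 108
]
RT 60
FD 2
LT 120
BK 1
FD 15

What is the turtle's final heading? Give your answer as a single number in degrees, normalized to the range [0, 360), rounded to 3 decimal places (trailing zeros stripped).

Executing turtle program step by step:
Start: pos=(-10,5), heading=270, pen down
FD 5: (-10,5) -> (-10,0) [heading=270, draw]
LT 60: heading 270 -> 330
FD 20: (-10,0) -> (7.321,-10) [heading=330, draw]
FD 16: (7.321,-10) -> (21.177,-18) [heading=330, draw]
FD 6: (21.177,-18) -> (26.373,-21) [heading=330, draw]
REPEAT 4 [
  -- iteration 1/4 --
  FD 3: (26.373,-21) -> (28.971,-22.5) [heading=330, draw]
  BK 3: (28.971,-22.5) -> (26.373,-21) [heading=330, draw]
  LT 108: heading 330 -> 78
  -- iteration 2/4 --
  FD 3: (26.373,-21) -> (26.997,-18.066) [heading=78, draw]
  BK 3: (26.997,-18.066) -> (26.373,-21) [heading=78, draw]
  LT 108: heading 78 -> 186
  -- iteration 3/4 --
  FD 3: (26.373,-21) -> (23.39,-21.314) [heading=186, draw]
  BK 3: (23.39,-21.314) -> (26.373,-21) [heading=186, draw]
  LT 108: heading 186 -> 294
  -- iteration 4/4 --
  FD 3: (26.373,-21) -> (27.593,-23.741) [heading=294, draw]
  BK 3: (27.593,-23.741) -> (26.373,-21) [heading=294, draw]
  LT 108: heading 294 -> 42
]
RT 60: heading 42 -> 342
FD 2: (26.373,-21) -> (28.275,-21.618) [heading=342, draw]
LT 120: heading 342 -> 102
BK 1: (28.275,-21.618) -> (28.483,-22.596) [heading=102, draw]
FD 15: (28.483,-22.596) -> (25.364,-7.924) [heading=102, draw]
Final: pos=(25.364,-7.924), heading=102, 15 segment(s) drawn

Answer: 102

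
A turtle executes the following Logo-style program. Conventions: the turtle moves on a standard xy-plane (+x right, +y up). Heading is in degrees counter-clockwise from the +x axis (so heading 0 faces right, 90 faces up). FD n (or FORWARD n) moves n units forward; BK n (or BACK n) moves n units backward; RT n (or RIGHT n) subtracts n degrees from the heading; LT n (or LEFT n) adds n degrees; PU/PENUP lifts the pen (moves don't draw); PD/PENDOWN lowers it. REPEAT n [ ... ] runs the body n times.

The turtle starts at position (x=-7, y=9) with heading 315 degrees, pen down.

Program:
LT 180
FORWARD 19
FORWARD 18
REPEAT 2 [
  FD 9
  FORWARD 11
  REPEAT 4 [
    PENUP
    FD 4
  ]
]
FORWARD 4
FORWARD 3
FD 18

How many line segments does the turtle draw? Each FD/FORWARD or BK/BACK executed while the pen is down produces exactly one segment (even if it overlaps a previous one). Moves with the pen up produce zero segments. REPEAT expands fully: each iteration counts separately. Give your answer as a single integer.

Executing turtle program step by step:
Start: pos=(-7,9), heading=315, pen down
LT 180: heading 315 -> 135
FD 19: (-7,9) -> (-20.435,22.435) [heading=135, draw]
FD 18: (-20.435,22.435) -> (-33.163,35.163) [heading=135, draw]
REPEAT 2 [
  -- iteration 1/2 --
  FD 9: (-33.163,35.163) -> (-39.527,41.527) [heading=135, draw]
  FD 11: (-39.527,41.527) -> (-47.305,49.305) [heading=135, draw]
  REPEAT 4 [
    -- iteration 1/4 --
    PU: pen up
    FD 4: (-47.305,49.305) -> (-50.134,52.134) [heading=135, move]
    -- iteration 2/4 --
    PU: pen up
    FD 4: (-50.134,52.134) -> (-52.962,54.962) [heading=135, move]
    -- iteration 3/4 --
    PU: pen up
    FD 4: (-52.962,54.962) -> (-55.79,57.79) [heading=135, move]
    -- iteration 4/4 --
    PU: pen up
    FD 4: (-55.79,57.79) -> (-58.619,60.619) [heading=135, move]
  ]
  -- iteration 2/2 --
  FD 9: (-58.619,60.619) -> (-64.983,66.983) [heading=135, move]
  FD 11: (-64.983,66.983) -> (-72.761,74.761) [heading=135, move]
  REPEAT 4 [
    -- iteration 1/4 --
    PU: pen up
    FD 4: (-72.761,74.761) -> (-75.589,77.589) [heading=135, move]
    -- iteration 2/4 --
    PU: pen up
    FD 4: (-75.589,77.589) -> (-78.418,80.418) [heading=135, move]
    -- iteration 3/4 --
    PU: pen up
    FD 4: (-78.418,80.418) -> (-81.246,83.246) [heading=135, move]
    -- iteration 4/4 --
    PU: pen up
    FD 4: (-81.246,83.246) -> (-84.075,86.075) [heading=135, move]
  ]
]
FD 4: (-84.075,86.075) -> (-86.903,88.903) [heading=135, move]
FD 3: (-86.903,88.903) -> (-89.024,91.024) [heading=135, move]
FD 18: (-89.024,91.024) -> (-101.752,103.752) [heading=135, move]
Final: pos=(-101.752,103.752), heading=135, 4 segment(s) drawn
Segments drawn: 4

Answer: 4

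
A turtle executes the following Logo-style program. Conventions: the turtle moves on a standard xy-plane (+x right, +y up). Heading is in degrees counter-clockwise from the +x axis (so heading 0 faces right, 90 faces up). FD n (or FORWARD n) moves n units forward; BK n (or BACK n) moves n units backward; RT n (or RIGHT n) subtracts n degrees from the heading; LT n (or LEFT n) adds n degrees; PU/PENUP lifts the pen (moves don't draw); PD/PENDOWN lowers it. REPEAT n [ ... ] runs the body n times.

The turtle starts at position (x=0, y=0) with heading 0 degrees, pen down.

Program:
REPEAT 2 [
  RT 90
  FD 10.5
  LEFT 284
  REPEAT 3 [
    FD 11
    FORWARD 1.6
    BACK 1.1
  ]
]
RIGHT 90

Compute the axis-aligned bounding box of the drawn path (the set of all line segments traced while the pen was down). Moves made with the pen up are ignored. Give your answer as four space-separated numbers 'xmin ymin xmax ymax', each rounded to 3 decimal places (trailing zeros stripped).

Executing turtle program step by step:
Start: pos=(0,0), heading=0, pen down
REPEAT 2 [
  -- iteration 1/2 --
  RT 90: heading 0 -> 270
  FD 10.5: (0,0) -> (0,-10.5) [heading=270, draw]
  LT 284: heading 270 -> 194
  REPEAT 3 [
    -- iteration 1/3 --
    FD 11: (0,-10.5) -> (-10.673,-13.161) [heading=194, draw]
    FD 1.6: (-10.673,-13.161) -> (-12.226,-13.548) [heading=194, draw]
    BK 1.1: (-12.226,-13.548) -> (-11.158,-13.282) [heading=194, draw]
    -- iteration 2/3 --
    FD 11: (-11.158,-13.282) -> (-21.832,-15.943) [heading=194, draw]
    FD 1.6: (-21.832,-15.943) -> (-23.384,-16.33) [heading=194, draw]
    BK 1.1: (-23.384,-16.33) -> (-22.317,-16.064) [heading=194, draw]
    -- iteration 3/3 --
    FD 11: (-22.317,-16.064) -> (-32.99,-18.725) [heading=194, draw]
    FD 1.6: (-32.99,-18.725) -> (-34.543,-19.112) [heading=194, draw]
    BK 1.1: (-34.543,-19.112) -> (-33.475,-18.846) [heading=194, draw]
  ]
  -- iteration 2/2 --
  RT 90: heading 194 -> 104
  FD 10.5: (-33.475,-18.846) -> (-36.015,-8.658) [heading=104, draw]
  LT 284: heading 104 -> 28
  REPEAT 3 [
    -- iteration 1/3 --
    FD 11: (-36.015,-8.658) -> (-26.303,-3.494) [heading=28, draw]
    FD 1.6: (-26.303,-3.494) -> (-24.89,-2.743) [heading=28, draw]
    BK 1.1: (-24.89,-2.743) -> (-25.861,-3.259) [heading=28, draw]
    -- iteration 2/3 --
    FD 11: (-25.861,-3.259) -> (-16.149,1.905) [heading=28, draw]
    FD 1.6: (-16.149,1.905) -> (-14.736,2.656) [heading=28, draw]
    BK 1.1: (-14.736,2.656) -> (-15.708,2.14) [heading=28, draw]
    -- iteration 3/3 --
    FD 11: (-15.708,2.14) -> (-5.995,7.304) [heading=28, draw]
    FD 1.6: (-5.995,7.304) -> (-4.582,8.055) [heading=28, draw]
    BK 1.1: (-4.582,8.055) -> (-5.554,7.539) [heading=28, draw]
  ]
]
RT 90: heading 28 -> 298
Final: pos=(-5.554,7.539), heading=298, 20 segment(s) drawn

Segment endpoints: x in {-36.015, -34.543, -33.475, -32.99, -26.303, -25.861, -24.89, -23.384, -22.317, -21.832, -16.149, -15.708, -14.736, -12.226, -11.158, -10.673, -5.995, -5.554, -4.582, 0, 0}, y in {-19.112, -18.846, -18.725, -16.33, -16.064, -15.943, -13.548, -13.282, -13.161, -10.5, -8.658, -3.494, -3.259, -2.743, 0, 1.905, 2.14, 2.656, 7.304, 7.539, 8.055}
xmin=-36.015, ymin=-19.112, xmax=0, ymax=8.055

Answer: -36.015 -19.112 0 8.055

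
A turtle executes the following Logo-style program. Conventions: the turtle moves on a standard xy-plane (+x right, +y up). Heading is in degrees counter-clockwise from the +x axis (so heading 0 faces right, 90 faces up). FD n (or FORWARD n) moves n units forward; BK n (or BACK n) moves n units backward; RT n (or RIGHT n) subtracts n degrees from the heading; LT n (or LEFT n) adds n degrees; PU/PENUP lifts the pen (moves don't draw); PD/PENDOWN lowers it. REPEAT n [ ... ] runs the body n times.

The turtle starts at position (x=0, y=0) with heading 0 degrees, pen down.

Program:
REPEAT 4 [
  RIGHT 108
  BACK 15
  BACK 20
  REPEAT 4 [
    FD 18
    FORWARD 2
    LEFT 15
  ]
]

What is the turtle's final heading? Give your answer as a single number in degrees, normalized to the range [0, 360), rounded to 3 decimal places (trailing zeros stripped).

Executing turtle program step by step:
Start: pos=(0,0), heading=0, pen down
REPEAT 4 [
  -- iteration 1/4 --
  RT 108: heading 0 -> 252
  BK 15: (0,0) -> (4.635,14.266) [heading=252, draw]
  BK 20: (4.635,14.266) -> (10.816,33.287) [heading=252, draw]
  REPEAT 4 [
    -- iteration 1/4 --
    FD 18: (10.816,33.287) -> (5.253,16.168) [heading=252, draw]
    FD 2: (5.253,16.168) -> (4.635,14.266) [heading=252, draw]
    LT 15: heading 252 -> 267
    -- iteration 2/4 --
    FD 18: (4.635,14.266) -> (3.693,-3.709) [heading=267, draw]
    FD 2: (3.693,-3.709) -> (3.589,-5.707) [heading=267, draw]
    LT 15: heading 267 -> 282
    -- iteration 3/4 --
    FD 18: (3.589,-5.707) -> (7.331,-23.313) [heading=282, draw]
    FD 2: (7.331,-23.313) -> (7.747,-25.27) [heading=282, draw]
    LT 15: heading 282 -> 297
    -- iteration 4/4 --
    FD 18: (7.747,-25.27) -> (15.919,-41.308) [heading=297, draw]
    FD 2: (15.919,-41.308) -> (16.827,-43.09) [heading=297, draw]
    LT 15: heading 297 -> 312
  ]
  -- iteration 2/4 --
  RT 108: heading 312 -> 204
  BK 15: (16.827,-43.09) -> (30.53,-36.989) [heading=204, draw]
  BK 20: (30.53,-36.989) -> (48.801,-28.854) [heading=204, draw]
  REPEAT 4 [
    -- iteration 1/4 --
    FD 18: (48.801,-28.854) -> (32.357,-36.175) [heading=204, draw]
    FD 2: (32.357,-36.175) -> (30.53,-36.989) [heading=204, draw]
    LT 15: heading 204 -> 219
    -- iteration 2/4 --
    FD 18: (30.53,-36.989) -> (16.541,-48.317) [heading=219, draw]
    FD 2: (16.541,-48.317) -> (14.987,-49.575) [heading=219, draw]
    LT 15: heading 219 -> 234
    -- iteration 3/4 --
    FD 18: (14.987,-49.575) -> (4.407,-64.137) [heading=234, draw]
    FD 2: (4.407,-64.137) -> (3.231,-65.756) [heading=234, draw]
    LT 15: heading 234 -> 249
    -- iteration 4/4 --
    FD 18: (3.231,-65.756) -> (-3.219,-82.56) [heading=249, draw]
    FD 2: (-3.219,-82.56) -> (-3.936,-84.427) [heading=249, draw]
    LT 15: heading 249 -> 264
  ]
  -- iteration 3/4 --
  RT 108: heading 264 -> 156
  BK 15: (-3.936,-84.427) -> (9.767,-90.528) [heading=156, draw]
  BK 20: (9.767,-90.528) -> (28.038,-98.663) [heading=156, draw]
  REPEAT 4 [
    -- iteration 1/4 --
    FD 18: (28.038,-98.663) -> (11.594,-91.342) [heading=156, draw]
    FD 2: (11.594,-91.342) -> (9.767,-90.528) [heading=156, draw]
    LT 15: heading 156 -> 171
    -- iteration 2/4 --
    FD 18: (9.767,-90.528) -> (-8.011,-87.712) [heading=171, draw]
    FD 2: (-8.011,-87.712) -> (-9.987,-87.399) [heading=171, draw]
    LT 15: heading 171 -> 186
    -- iteration 3/4 --
    FD 18: (-9.987,-87.399) -> (-27.888,-89.281) [heading=186, draw]
    FD 2: (-27.888,-89.281) -> (-29.877,-89.49) [heading=186, draw]
    LT 15: heading 186 -> 201
    -- iteration 4/4 --
    FD 18: (-29.877,-89.49) -> (-46.682,-95.941) [heading=201, draw]
    FD 2: (-46.682,-95.941) -> (-48.549,-96.657) [heading=201, draw]
    LT 15: heading 201 -> 216
  ]
  -- iteration 4/4 --
  RT 108: heading 216 -> 108
  BK 15: (-48.549,-96.657) -> (-43.914,-110.923) [heading=108, draw]
  BK 20: (-43.914,-110.923) -> (-37.733,-129.944) [heading=108, draw]
  REPEAT 4 [
    -- iteration 1/4 --
    FD 18: (-37.733,-129.944) -> (-43.296,-112.825) [heading=108, draw]
    FD 2: (-43.296,-112.825) -> (-43.914,-110.923) [heading=108, draw]
    LT 15: heading 108 -> 123
    -- iteration 2/4 --
    FD 18: (-43.914,-110.923) -> (-53.717,-95.827) [heading=123, draw]
    FD 2: (-53.717,-95.827) -> (-54.806,-94.15) [heading=123, draw]
    LT 15: heading 123 -> 138
    -- iteration 3/4 --
    FD 18: (-54.806,-94.15) -> (-68.183,-82.106) [heading=138, draw]
    FD 2: (-68.183,-82.106) -> (-69.669,-80.767) [heading=138, draw]
    LT 15: heading 138 -> 153
    -- iteration 4/4 --
    FD 18: (-69.669,-80.767) -> (-85.707,-72.595) [heading=153, draw]
    FD 2: (-85.707,-72.595) -> (-87.489,-71.687) [heading=153, draw]
    LT 15: heading 153 -> 168
  ]
]
Final: pos=(-87.489,-71.687), heading=168, 40 segment(s) drawn

Answer: 168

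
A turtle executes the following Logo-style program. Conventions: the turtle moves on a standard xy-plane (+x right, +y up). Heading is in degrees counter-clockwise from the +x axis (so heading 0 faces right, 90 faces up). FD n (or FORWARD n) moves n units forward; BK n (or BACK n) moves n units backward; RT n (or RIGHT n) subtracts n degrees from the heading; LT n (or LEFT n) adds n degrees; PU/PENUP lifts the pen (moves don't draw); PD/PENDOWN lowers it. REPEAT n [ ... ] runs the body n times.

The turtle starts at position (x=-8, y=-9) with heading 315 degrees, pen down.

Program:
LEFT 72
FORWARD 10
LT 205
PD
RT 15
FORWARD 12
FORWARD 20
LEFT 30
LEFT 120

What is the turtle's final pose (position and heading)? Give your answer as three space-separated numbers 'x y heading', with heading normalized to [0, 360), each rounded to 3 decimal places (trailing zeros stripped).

Answer: -24.646 -23.718 7

Derivation:
Executing turtle program step by step:
Start: pos=(-8,-9), heading=315, pen down
LT 72: heading 315 -> 27
FD 10: (-8,-9) -> (0.91,-4.46) [heading=27, draw]
LT 205: heading 27 -> 232
PD: pen down
RT 15: heading 232 -> 217
FD 12: (0.91,-4.46) -> (-8.674,-11.682) [heading=217, draw]
FD 20: (-8.674,-11.682) -> (-24.646,-23.718) [heading=217, draw]
LT 30: heading 217 -> 247
LT 120: heading 247 -> 7
Final: pos=(-24.646,-23.718), heading=7, 3 segment(s) drawn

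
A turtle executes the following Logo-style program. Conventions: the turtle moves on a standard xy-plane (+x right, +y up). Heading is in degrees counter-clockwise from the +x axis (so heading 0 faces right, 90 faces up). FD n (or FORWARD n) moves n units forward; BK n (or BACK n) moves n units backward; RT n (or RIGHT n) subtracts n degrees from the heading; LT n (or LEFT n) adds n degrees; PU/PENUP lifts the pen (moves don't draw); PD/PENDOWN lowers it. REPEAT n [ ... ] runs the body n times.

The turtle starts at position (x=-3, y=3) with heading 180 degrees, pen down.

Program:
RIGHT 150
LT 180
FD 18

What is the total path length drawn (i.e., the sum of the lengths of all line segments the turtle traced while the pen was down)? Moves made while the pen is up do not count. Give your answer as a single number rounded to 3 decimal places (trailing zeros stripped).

Answer: 18

Derivation:
Executing turtle program step by step:
Start: pos=(-3,3), heading=180, pen down
RT 150: heading 180 -> 30
LT 180: heading 30 -> 210
FD 18: (-3,3) -> (-18.588,-6) [heading=210, draw]
Final: pos=(-18.588,-6), heading=210, 1 segment(s) drawn

Segment lengths:
  seg 1: (-3,3) -> (-18.588,-6), length = 18
Total = 18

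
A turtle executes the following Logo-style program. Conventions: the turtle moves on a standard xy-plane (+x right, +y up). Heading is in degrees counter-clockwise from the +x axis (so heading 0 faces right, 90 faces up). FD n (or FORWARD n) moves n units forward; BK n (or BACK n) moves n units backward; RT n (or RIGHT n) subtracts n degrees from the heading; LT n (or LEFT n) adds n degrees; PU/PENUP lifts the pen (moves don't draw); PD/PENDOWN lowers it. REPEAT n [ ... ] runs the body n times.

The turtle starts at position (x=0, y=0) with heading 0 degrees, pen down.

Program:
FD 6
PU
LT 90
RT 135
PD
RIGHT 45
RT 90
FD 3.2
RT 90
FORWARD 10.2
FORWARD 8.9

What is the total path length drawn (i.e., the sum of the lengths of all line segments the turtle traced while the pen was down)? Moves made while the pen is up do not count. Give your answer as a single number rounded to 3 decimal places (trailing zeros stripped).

Answer: 28.3

Derivation:
Executing turtle program step by step:
Start: pos=(0,0), heading=0, pen down
FD 6: (0,0) -> (6,0) [heading=0, draw]
PU: pen up
LT 90: heading 0 -> 90
RT 135: heading 90 -> 315
PD: pen down
RT 45: heading 315 -> 270
RT 90: heading 270 -> 180
FD 3.2: (6,0) -> (2.8,0) [heading=180, draw]
RT 90: heading 180 -> 90
FD 10.2: (2.8,0) -> (2.8,10.2) [heading=90, draw]
FD 8.9: (2.8,10.2) -> (2.8,19.1) [heading=90, draw]
Final: pos=(2.8,19.1), heading=90, 4 segment(s) drawn

Segment lengths:
  seg 1: (0,0) -> (6,0), length = 6
  seg 2: (6,0) -> (2.8,0), length = 3.2
  seg 3: (2.8,0) -> (2.8,10.2), length = 10.2
  seg 4: (2.8,10.2) -> (2.8,19.1), length = 8.9
Total = 28.3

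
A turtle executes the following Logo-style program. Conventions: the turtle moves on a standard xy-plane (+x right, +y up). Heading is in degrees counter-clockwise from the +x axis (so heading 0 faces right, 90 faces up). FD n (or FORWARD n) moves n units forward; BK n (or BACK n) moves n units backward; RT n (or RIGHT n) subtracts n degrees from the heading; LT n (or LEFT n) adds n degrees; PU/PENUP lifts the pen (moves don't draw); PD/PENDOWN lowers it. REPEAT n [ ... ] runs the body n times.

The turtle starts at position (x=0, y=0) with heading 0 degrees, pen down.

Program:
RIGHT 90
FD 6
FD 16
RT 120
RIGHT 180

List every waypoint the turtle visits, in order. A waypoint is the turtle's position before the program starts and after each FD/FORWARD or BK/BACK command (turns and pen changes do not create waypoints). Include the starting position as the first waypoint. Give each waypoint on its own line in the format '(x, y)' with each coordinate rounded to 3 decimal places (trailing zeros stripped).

Answer: (0, 0)
(0, -6)
(0, -22)

Derivation:
Executing turtle program step by step:
Start: pos=(0,0), heading=0, pen down
RT 90: heading 0 -> 270
FD 6: (0,0) -> (0,-6) [heading=270, draw]
FD 16: (0,-6) -> (0,-22) [heading=270, draw]
RT 120: heading 270 -> 150
RT 180: heading 150 -> 330
Final: pos=(0,-22), heading=330, 2 segment(s) drawn
Waypoints (3 total):
(0, 0)
(0, -6)
(0, -22)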